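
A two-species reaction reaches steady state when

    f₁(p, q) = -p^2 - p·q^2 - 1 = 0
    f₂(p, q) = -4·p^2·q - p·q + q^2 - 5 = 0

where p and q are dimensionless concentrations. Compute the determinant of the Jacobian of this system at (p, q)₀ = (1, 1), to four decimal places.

-9.0000

J = [[-2·p - q^2, -2·p·q], [-8·p·q - q, -4·p^2 - p + 2·q]].
At the point, J = [[-3.0000, -2.0000], [-9.0000, -3.0000]].
det J = -9.0000.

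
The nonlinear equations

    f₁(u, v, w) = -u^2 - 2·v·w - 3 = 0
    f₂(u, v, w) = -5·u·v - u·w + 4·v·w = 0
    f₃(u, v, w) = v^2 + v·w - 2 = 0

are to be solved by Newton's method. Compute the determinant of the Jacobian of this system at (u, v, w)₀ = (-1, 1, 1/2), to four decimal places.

J = [[-2·u, -2·w, -2·v], [-5·v - w, -5·u + 4·w, -u + 4·v], [0, 2·v + w, v]].
At the point, J = [[2.0000, -1.0000, -2.0000], [-5.5000, 7.0000, 5.0000], [0.0000, 2.5000, 1.0000]].
det J = 11.0000.

11.0000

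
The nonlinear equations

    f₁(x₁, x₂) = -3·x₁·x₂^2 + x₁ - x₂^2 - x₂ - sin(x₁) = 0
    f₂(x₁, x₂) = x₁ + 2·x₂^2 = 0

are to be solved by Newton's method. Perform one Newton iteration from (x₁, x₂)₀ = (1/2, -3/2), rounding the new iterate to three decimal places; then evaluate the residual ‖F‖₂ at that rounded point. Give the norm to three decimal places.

At (1/2, -3/2): F = (-4.10443, 5.000).
Jacobian J = [[-3·x₂^2 - cos(x₁) + 1, -6·x₁·x₂ - 2·x₂ - 1], [1, 4·x₂]].
At the point, J = [[-6.62758, 6.500], [1.000, -6.000]] (det J = 33.26550).
Solving J·Δ = −F gives Δ = (0.237, 0.873).
Then the next iterate is (x₁, x₂)₁ = (0.737, -0.627).
Re-evaluating at (0.737, -0.627): F = (-0.57041, 1.52326), so ‖F‖₂ = 1.627.

1.627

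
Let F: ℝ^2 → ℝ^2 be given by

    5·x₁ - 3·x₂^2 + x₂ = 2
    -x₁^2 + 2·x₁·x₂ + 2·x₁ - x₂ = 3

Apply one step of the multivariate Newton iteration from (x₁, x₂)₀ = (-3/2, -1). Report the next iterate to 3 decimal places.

(0.543, -0.530)

At (-3/2, -1): F = (-13.500, -4.250).
Jacobian J = [[5, -6·x₂ + 1], [-2·x₁ + 2·x₂ + 2, 2·x₁ - 1]].
At the point, J = [[5.000, 7.000], [3.000, -4.000]] (det J = -41.000).
Solving J·Δ = −F gives Δ = (2.043, 0.470).
Then the next iterate is (x₁, x₂)₁ = (0.543, -0.530).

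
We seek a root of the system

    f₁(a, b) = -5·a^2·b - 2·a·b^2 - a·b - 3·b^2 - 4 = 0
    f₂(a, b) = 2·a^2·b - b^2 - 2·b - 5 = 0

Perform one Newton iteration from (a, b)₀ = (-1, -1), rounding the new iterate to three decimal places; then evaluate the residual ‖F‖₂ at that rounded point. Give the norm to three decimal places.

At (-1, -1): F = (-1.000, -6.000).
Jacobian J = [[-10·a·b - 2·b^2 - b, -5·a^2 - 4·a·b - a - 6·b], [4·a·b, 2·a^2 - 2·b - 2]].
At the point, J = [[-11.000, -2.000], [4.000, 2.000]] (det J = -14.000).
Solving J·Δ = −F gives Δ = (-1.000, 5.000).
Then the next iterate is (a, b)₁ = (-2.000, 4.000).
Re-evaluating at (-2.000, 4.000): F = (-60.000, 3.000), so ‖F‖₂ = 60.075.

60.075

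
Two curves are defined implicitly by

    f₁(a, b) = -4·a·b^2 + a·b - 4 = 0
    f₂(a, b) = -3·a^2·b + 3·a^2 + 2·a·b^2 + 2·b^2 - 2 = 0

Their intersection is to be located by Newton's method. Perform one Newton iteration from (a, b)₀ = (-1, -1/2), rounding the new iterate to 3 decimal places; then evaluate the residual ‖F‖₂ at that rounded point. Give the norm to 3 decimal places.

At (-1, -1/2): F = (-2.500, 2.500).
Jacobian J = [[-4·b^2 + b, -8·a·b + a], [-6·a·b + 6·a + 2·b^2, -3·a^2 + 4·a·b + 4·b]].
At the point, J = [[-1.500, -5.000], [-8.500, -3.000]] (det J = -38.000).
Solving J·Δ = −F gives Δ = (0.526, -0.658).
Then the next iterate is (a, b)₁ = (-0.474, -1.158).
Re-evaluating at (-0.474, -1.158): F = (-0.90864, 0.86525), so ‖F‖₂ = 1.255.

1.255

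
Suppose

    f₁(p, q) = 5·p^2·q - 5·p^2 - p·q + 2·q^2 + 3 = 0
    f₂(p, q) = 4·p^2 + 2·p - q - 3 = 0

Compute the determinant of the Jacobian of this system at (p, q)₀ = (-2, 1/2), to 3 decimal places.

326.500

J = [[10·p·q - 10·p - q, 5·p^2 - p + 4·q], [8·p + 2, -1]].
At the point, J = [[9.500, 24.000], [-14.000, -1.000]].
det J = 326.500.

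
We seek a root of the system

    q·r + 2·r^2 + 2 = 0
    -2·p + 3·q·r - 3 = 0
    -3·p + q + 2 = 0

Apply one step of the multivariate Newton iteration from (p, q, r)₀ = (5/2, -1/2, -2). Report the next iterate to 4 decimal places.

(0.3447, -0.9658, -0.5963)

At (5/2, -1/2, -2): F = (11.0000, -5.0000, -6.0000).
Jacobian J = [[0, r, q + 4·r], [-2, 3·r, 3·q], [-3, 1, 0]].
At the point, J = [[0.0000, -2.0000, -8.5000], [-2.0000, -6.0000, -1.5000], [-3.0000, 1.0000, 0.0000]] (det J = 161.0000).
Solving J·Δ = −F gives Δ = (-2.1553, -0.4658, 1.4037).
Then the next iterate is (p, q, r)₁ = (0.3447, -0.9658, -0.5963).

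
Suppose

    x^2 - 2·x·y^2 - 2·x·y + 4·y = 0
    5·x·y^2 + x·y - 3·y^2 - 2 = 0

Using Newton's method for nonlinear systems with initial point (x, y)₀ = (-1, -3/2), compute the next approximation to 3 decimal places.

(-2.000, -0.272)

At (-1, -3/2): F = (-3.500, -18.500).
Jacobian J = [[2·x - 2·y^2 - 2·y, -4·x·y - 2·x + 4], [5·y^2 + y, 10·x·y + x - 6·y]].
At the point, J = [[-3.500, 0.000], [9.750, 23.000]] (det J = -80.500).
Solving J·Δ = −F gives Δ = (-1.000, 1.228).
Then the next iterate is (x, y)₁ = (-2.000, -0.272).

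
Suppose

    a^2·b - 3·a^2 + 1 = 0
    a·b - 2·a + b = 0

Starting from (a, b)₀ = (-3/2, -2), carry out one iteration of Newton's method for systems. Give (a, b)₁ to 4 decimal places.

(1.0833, -14.6667)

At (-3/2, -2): F = (-10.2500, 4.0000).
Jacobian J = [[2·a·b - 6·a, a^2], [b - 2, a + 1]].
At the point, J = [[15.0000, 2.2500], [-4.0000, -0.5000]] (det J = 1.5000).
Solving J·Δ = −F gives Δ = (2.5833, -12.6667).
Then the next iterate is (a, b)₁ = (1.0833, -14.6667).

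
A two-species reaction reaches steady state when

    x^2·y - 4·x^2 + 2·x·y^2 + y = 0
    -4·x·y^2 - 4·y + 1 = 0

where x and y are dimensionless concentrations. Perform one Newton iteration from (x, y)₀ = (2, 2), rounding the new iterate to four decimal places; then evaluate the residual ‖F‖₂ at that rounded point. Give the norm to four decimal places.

11.5187

At (2, 2): F = (10.0000, -39.0000).
Jacobian J = [[2·x·y - 8·x + 2·y^2, x^2 + 4·x·y + 1], [-4·y^2, -8·x·y - 4]].
At the point, J = [[0.0000, 21.0000], [-16.0000, -36.0000]] (det J = 336.0000).
Solving J·Δ = −F gives Δ = (-1.3661, -0.4762).
Then the next iterate is (x, y)₁ = (0.6339, 1.5238).
Re-evaluating at (0.6339, 1.5238): F = (3.472580, -10.982778), so ‖F‖₂ = 11.5187.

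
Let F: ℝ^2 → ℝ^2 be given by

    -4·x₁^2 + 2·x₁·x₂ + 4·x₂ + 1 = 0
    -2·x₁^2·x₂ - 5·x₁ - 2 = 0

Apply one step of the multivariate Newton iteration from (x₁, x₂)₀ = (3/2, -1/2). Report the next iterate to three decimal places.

At (3/2, -1/2): F = (-11.500, -7.250).
Jacobian J = [[-8·x₁ + 2·x₂, 2·x₁ + 4], [-4·x₁·x₂ - 5, -2·x₁^2]].
At the point, J = [[-13.000, 7.000], [-2.000, -4.500]] (det J = 72.500).
Solving J·Δ = −F gives Δ = (-1.414, -0.983).
Then the next iterate is (x₁, x₂)₁ = (0.086, -1.483).

(0.086, -1.483)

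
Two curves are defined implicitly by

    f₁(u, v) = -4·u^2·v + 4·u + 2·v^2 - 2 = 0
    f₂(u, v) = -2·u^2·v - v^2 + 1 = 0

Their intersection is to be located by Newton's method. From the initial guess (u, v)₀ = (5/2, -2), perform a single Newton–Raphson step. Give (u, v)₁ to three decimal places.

At (5/2, -2): F = (66.000, 22.000).
Jacobian J = [[-8·u·v + 4, -4·u^2 + 4·v], [-4·u·v, -2·u^2 - 2·v]].
At the point, J = [[44.000, -33.000], [20.000, -8.500]] (det J = 286.000).
Solving J·Δ = −F gives Δ = (-0.577, 1.231).
Then the next iterate is (u, v)₁ = (1.923, -0.769).

(1.923, -0.769)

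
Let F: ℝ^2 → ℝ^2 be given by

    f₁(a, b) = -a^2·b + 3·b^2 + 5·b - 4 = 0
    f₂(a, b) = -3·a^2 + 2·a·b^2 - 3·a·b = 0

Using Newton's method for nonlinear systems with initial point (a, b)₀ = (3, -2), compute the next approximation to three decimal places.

(2.374, -1.470)

At (3, -2): F = (16.000, 15.000).
Jacobian J = [[-2·a·b, -a^2 + 6·b + 5], [-6·a + 2·b^2 - 3·b, 4·a·b - 3·a]].
At the point, J = [[12.000, -16.000], [-4.000, -33.000]] (det J = -460.000).
Solving J·Δ = −F gives Δ = (-0.626, 0.530).
Then the next iterate is (a, b)₁ = (2.374, -1.470).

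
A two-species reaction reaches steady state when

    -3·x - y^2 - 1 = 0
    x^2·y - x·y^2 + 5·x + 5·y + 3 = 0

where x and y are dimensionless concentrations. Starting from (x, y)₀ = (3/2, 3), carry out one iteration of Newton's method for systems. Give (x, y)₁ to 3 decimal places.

(-2.411, 2.539)

At (3/2, 3): F = (-14.500, 18.750).
Jacobian J = [[-3, -2·y], [2·x·y - y^2 + 5, x^2 - 2·x·y + 5]].
At the point, J = [[-3.000, -6.000], [5.000, -1.750]] (det J = 35.250).
Solving J·Δ = −F gives Δ = (-3.911, -0.461).
Then the next iterate is (x, y)₁ = (-2.411, 2.539).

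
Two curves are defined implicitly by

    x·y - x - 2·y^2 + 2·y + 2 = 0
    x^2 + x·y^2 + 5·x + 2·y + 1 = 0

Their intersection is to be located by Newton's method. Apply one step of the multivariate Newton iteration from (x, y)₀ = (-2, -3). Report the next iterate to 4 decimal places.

(-1.1364, -1.5455)

At (-2, -3): F = (-14.0000, -29.0000).
Jacobian J = [[y - 1, x - 4·y + 2], [2·x + y^2 + 5, 2·x·y + 2]].
At the point, J = [[-4.0000, 12.0000], [10.0000, 14.0000]] (det J = -176.0000).
Solving J·Δ = −F gives Δ = (0.8636, 1.4545).
Then the next iterate is (x, y)₁ = (-1.1364, -1.5455).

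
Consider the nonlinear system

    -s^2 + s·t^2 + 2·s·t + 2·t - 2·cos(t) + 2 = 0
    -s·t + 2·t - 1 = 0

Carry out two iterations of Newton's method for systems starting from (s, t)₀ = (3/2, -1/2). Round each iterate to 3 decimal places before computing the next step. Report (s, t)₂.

At (3/2, -1/2): F = (-4.13017, -1.250).
Jacobian J = [[-2·s + t^2 + 2·t, 2·s·t + 2·s + 2·sin(t) + 2], [-t, -s + 2]].
At the point, J = [[-3.750, 2.54115], [0.500, 0.500]] (det J = -3.14557).
Solving J·Δ = −F gives Δ = (0.353, 2.147).
Then the next iterate is (s, t)₁ = (1.853, 1.647).
Round to (1.853, 1.647) and repeat: F = (13.14290, -0.75789), J = [[2.30061, 13.80398], [-1.647, 0.147]].
Δ = (-0.537, -0.863), so (s, t)₂ = (1.316, 0.784).

(1.316, 0.784)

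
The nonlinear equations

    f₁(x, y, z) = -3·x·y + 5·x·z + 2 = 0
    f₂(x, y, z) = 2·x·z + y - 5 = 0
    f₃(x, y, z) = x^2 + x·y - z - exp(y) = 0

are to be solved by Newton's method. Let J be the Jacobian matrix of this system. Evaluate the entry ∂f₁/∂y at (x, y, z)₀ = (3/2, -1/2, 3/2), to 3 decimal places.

∂f₁/∂y = -3·x.
At (3/2, -1/2, 3/2) this is -4.500.

-4.500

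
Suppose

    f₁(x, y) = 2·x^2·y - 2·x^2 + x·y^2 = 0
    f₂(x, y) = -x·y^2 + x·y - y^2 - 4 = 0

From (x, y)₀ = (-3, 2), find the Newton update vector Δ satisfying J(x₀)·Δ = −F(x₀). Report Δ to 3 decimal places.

At (-3, 2): F = (6.000, -2.000).
Jacobian J = [[4·x·y - 4·x + y^2, 2·x^2 + 2·x·y], [-y^2 + y, -2·x·y + x - 2·y]].
At the point, J = [[-8.000, 6.000], [-2.000, 5.000]] (det J = -28.000).
Solving J·Δ = −F gives Δ = (1.500, 1.000).

(1.500, 1.000)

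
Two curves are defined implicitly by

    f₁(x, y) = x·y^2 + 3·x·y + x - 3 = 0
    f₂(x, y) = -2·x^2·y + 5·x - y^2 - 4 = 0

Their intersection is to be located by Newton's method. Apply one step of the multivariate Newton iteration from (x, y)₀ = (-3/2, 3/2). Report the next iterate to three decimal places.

At (-3/2, 3/2): F = (-14.625, -20.500).
Jacobian J = [[y^2 + 3·y + 1, 2·x·y + 3·x], [-4·x·y + 5, -2·x^2 - 2·y]].
At the point, J = [[7.750, -9.000], [14.000, -7.500]] (det J = 67.875).
Solving J·Δ = −F gives Δ = (1.102, -0.676).
Then the next iterate is (x, y)₁ = (-0.398, 0.824).

(-0.398, 0.824)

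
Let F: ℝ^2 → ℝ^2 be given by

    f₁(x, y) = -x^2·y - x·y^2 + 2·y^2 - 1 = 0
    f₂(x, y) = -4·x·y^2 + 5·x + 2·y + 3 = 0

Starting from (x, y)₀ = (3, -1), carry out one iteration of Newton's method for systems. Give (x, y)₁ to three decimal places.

(1.467, -1.095)

At (3, -1): F = (7.000, 4.000).
Jacobian J = [[-2·x·y - y^2, -x^2 - 2·x·y + 4·y], [-4·y^2 + 5, -8·x·y + 2]].
At the point, J = [[5.000, -7.000], [1.000, 26.000]] (det J = 137.000).
Solving J·Δ = −F gives Δ = (-1.533, -0.095).
Then the next iterate is (x, y)₁ = (1.467, -1.095).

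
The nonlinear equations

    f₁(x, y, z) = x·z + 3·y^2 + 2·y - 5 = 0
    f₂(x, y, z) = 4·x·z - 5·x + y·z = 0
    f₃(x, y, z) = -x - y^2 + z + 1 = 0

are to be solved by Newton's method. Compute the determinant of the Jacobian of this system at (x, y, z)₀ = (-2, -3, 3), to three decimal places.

53.000

J = [[z, 6·y + 2, x], [4·z - 5, z, 4·x + y], [-1, -2·y, 1]].
At the point, J = [[3.000, -16.000, -2.000], [7.000, 3.000, -11.000], [-1.000, 6.000, 1.000]].
det J = 53.000.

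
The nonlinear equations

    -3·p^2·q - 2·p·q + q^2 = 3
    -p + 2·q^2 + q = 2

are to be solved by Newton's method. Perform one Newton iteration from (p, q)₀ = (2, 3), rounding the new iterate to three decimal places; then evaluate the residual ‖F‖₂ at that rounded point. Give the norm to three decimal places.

13.782

At (2, 3): F = (-42.000, 17.000).
Jacobian J = [[-6·p·q - 2·q, -3·p^2 - 2·p + 2·q], [-1, 4·q + 1]].
At the point, J = [[-42.000, -10.000], [-1.000, 13.000]] (det J = -556.000).
Solving J·Δ = −F gives Δ = (-0.676, -1.360).
Then the next iterate is (p, q)₁ = (1.324, 1.640).
Re-evaluating at (1.324, 1.640): F = (-13.27776, 3.69520), so ‖F‖₂ = 13.782.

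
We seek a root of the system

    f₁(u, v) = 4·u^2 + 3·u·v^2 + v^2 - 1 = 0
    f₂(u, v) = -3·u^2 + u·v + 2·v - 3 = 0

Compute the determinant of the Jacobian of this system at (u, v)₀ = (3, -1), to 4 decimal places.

-245.0000

J = [[8·u + 3·v^2, 6·u·v + 2·v], [-6·u + v, u + 2]].
At the point, J = [[27.0000, -20.0000], [-19.0000, 5.0000]].
det J = -245.0000.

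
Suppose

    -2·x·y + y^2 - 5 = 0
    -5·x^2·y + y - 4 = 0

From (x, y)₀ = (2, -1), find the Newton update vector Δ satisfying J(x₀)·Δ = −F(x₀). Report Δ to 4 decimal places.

(-1.0976, -0.3659)

At (2, -1): F = (0.0000, 15.0000).
Jacobian J = [[-2·y, -2·x + 2·y], [-10·x·y, -5·x^2 + 1]].
At the point, J = [[2.0000, -6.0000], [20.0000, -19.0000]] (det J = 82.0000).
Solving J·Δ = −F gives Δ = (-1.0976, -0.3659).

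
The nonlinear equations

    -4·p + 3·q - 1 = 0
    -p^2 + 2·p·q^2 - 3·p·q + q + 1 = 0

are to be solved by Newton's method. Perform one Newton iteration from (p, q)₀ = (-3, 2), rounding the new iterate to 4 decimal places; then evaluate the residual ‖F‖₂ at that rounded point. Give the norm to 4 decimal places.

97.0508

At (-3, 2): F = (17.0000, -12.0000).
Jacobian J = [[-4, 3], [-2·p + 2·q^2 - 3·q, 4·p·q - 3·p + 1]].
At the point, J = [[-4.0000, 3.0000], [8.0000, -14.0000]] (det J = 32.0000).
Solving J·Δ = −F gives Δ = (6.3125, 2.7500).
Then the next iterate is (p, q)₁ = (3.3125, 4.7500).
Re-evaluating at (3.3125, 4.7500): F = (0.0000, 97.050781), so ‖F‖₂ = 97.0508.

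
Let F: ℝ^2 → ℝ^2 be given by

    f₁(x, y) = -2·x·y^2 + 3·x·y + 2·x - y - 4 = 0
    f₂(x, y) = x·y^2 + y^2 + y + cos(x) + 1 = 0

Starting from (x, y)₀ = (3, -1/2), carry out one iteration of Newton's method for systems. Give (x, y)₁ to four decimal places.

(5.2042, -0.2500)

At (3, -1/2): F = (-3.5000, 0.510008).
Jacobian J = [[-2·y^2 + 3·y + 2, -4·x·y + 3·x - 1], [y^2 - sin(x), 2·x·y + 2·y + 1]].
At the point, J = [[0.0000, 14.0000], [0.108880, -3.0000]] (det J = -1.524320).
Solving J·Δ = −F gives Δ = (2.2042, 0.2500).
Then the next iterate is (x, y)₁ = (5.2042, -0.2500).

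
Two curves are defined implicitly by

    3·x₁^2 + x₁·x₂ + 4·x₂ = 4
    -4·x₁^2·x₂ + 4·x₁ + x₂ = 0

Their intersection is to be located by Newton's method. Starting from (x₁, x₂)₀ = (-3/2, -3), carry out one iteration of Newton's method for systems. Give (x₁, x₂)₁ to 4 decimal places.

At (-3/2, -3): F = (-4.7500, 18.0000).
Jacobian J = [[6·x₁ + x₂, x₁ + 4], [-8·x₁·x₂ + 4, -4·x₁^2 + 1]].
At the point, J = [[-12.0000, 2.5000], [-32.0000, -8.0000]] (det J = 176.0000).
Solving J·Δ = −F gives Δ = (0.0398, 2.0909).
Then the next iterate is (x₁, x₂)₁ = (-1.4602, -0.9091).

(-1.4602, -0.9091)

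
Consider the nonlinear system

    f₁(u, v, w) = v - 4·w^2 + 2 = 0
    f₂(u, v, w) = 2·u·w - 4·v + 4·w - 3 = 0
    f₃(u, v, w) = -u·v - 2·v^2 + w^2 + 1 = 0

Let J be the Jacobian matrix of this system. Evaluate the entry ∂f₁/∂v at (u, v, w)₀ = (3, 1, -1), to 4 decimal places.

1.0000

∂f₁/∂v = 1.
At (3, 1, -1) this is 1.0000.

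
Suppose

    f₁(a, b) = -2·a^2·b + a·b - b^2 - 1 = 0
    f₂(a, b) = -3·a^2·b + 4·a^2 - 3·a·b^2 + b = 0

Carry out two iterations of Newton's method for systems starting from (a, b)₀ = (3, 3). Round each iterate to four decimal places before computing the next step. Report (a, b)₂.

(0.6933, 2.1360)

At (3, 3): F = (-55.0000, -123.0000).
Jacobian J = [[-4·a·b + b, -2·a^2 + a - 2·b], [-6·a·b + 8·a - 3·b^2, -3·a^2 - 6·a·b + 1]].
At the point, J = [[-33.0000, -21.0000], [-57.0000, -80.0000]] (det J = 1443.0000).
Solving J·Δ = −F gives Δ = (-1.2592, -0.6403).
Then the next iterate is (a, b)₁ = (1.7408, 2.3597).
Round to (1.7408, 2.3597) and repeat: F = (-16.762016, -36.050442), J = [[-14.071363, -9.039369], [-27.424747, -32.737748]].
Δ = (-1.0475, -0.2237), so (a, b)₂ = (0.6933, 2.1360).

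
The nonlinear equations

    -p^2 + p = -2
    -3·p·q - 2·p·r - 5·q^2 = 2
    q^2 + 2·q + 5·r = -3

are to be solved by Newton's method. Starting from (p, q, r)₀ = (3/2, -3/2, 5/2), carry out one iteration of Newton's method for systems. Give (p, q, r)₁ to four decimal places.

At (3/2, -3/2, 5/2): F = (1.2500, -14.0000, 14.7500).
Jacobian J = [[-2·p + 1, 0, 0], [-3·q - 2·r, -3·p - 10·q, -2·p], [0, 2·q + 2, 5]].
At the point, J = [[-2.0000, 0.0000, 0.0000], [-0.5000, 10.5000, -3.0000], [0.0000, -1.0000, 5.0000]] (det J = -99.0000).
Solving J·Δ = −F gives Δ = (0.6250, 0.5518, -2.8396).
Then the next iterate is (p, q, r)₁ = (2.1250, -0.9482, -0.3396).

(2.1250, -0.9482, -0.3396)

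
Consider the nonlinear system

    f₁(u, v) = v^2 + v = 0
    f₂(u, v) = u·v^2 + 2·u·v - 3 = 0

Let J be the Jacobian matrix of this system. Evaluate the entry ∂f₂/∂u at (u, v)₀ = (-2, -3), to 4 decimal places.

3.0000

∂f₂/∂u = v^2 + 2·v.
At (-2, -3) this is 3.0000.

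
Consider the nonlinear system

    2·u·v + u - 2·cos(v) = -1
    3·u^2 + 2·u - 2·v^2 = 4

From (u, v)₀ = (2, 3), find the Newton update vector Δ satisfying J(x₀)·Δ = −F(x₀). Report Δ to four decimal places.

(-1.2370, -1.9432)

At (2, 3): F = (16.979985, -6.0000).
Jacobian J = [[2·v + 1, 2·u + 2·sin(v)], [6·u + 2, -4·v]].
At the point, J = [[7.0000, 4.282240], [14.0000, -12.0000]] (det J = -143.951360).
Solving J·Δ = −F gives Δ = (-1.2370, -1.9432).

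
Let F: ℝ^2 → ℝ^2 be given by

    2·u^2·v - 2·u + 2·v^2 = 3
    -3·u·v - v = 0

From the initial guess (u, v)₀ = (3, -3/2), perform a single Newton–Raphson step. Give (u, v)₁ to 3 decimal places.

(2.075, -0.416)

At (3, -3/2): F = (-31.500, 15.000).
Jacobian J = [[4·u·v - 2, 2·u^2 + 4·v], [-3·v, -3·u - 1]].
At the point, J = [[-20.000, 12.000], [4.500, -10.000]] (det J = 146.000).
Solving J·Δ = −F gives Δ = (-0.925, 1.084).
Then the next iterate is (u, v)₁ = (2.075, -0.416).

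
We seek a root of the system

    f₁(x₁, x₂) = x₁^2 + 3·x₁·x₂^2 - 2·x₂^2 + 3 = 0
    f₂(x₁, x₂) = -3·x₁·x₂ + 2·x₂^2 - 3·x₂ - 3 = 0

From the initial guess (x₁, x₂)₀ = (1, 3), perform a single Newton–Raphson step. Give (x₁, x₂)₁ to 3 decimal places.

At (1, 3): F = (13.000, -3.000).
Jacobian J = [[2·x₁ + 3·x₂^2, 6·x₁·x₂ - 4·x₂], [-3·x₂, -3·x₁ + 4·x₂ - 3]].
At the point, J = [[29.000, 6.000], [-9.000, 6.000]] (det J = 228.000).
Solving J·Δ = −F gives Δ = (-0.421, -0.132).
Then the next iterate is (x₁, x₂)₁ = (0.579, 2.868).

(0.579, 2.868)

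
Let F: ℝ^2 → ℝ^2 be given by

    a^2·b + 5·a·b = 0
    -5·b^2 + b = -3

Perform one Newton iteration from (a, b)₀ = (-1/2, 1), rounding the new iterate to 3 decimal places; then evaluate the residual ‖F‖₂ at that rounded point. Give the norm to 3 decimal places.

At (-1/2, 1): F = (-2.250, -1.000).
Jacobian J = [[2·a·b + 5·b, a^2 + 5·a], [0, -10·b + 1]].
At the point, J = [[4.000, -2.250], [0.000, -9.000]] (det J = -36.000).
Solving J·Δ = −F gives Δ = (0.500, -0.111).
Then the next iterate is (a, b)₁ = (0.000, 0.889).
Re-evaluating at (0.000, 0.889): F = (0.000, -0.06261), so ‖F‖₂ = 0.063.

0.063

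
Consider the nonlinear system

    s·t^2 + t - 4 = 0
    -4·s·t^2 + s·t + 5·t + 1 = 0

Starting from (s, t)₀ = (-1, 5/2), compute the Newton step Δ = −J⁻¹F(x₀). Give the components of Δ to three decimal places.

At (-1, 5/2): F = (-7.750, 36.000).
Jacobian J = [[t^2, 2·s·t + 1], [-4·t^2 + t, -8·s·t + s + 5]].
At the point, J = [[6.250, -4.000], [-22.500, 24.000]] (det J = 60.000).
Solving J·Δ = −F gives Δ = (0.700, -0.844).

(0.700, -0.844)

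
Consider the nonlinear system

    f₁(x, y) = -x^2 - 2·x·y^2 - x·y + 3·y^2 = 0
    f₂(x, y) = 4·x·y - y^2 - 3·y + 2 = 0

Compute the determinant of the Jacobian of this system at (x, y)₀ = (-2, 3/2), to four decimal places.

J = [[-2·x - 2·y^2 - y, -4·x·y - x + 6·y], [4·y, 4·x - 2·y - 3]].
At the point, J = [[-2.0000, 23.0000], [6.0000, -14.0000]].
det J = -110.0000.

-110.0000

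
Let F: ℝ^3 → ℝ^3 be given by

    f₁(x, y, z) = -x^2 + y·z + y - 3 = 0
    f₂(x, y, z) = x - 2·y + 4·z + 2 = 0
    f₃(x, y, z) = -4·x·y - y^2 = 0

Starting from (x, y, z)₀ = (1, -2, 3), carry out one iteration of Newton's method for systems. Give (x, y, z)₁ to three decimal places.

At (1, -2, 3): F = (-12.000, 19.000, 4.000).
Jacobian J = [[-2·x, z + 1, y], [1, -2, 4], [-4·y, -4·x - 2·y, 0]].
At the point, J = [[-2.000, 4.000, -2.000], [1.000, -2.000, 4.000], [8.000, 0.000, 0.000]] (det J = 96.000).
Solving J·Δ = −F gives Δ = (-0.500, 0.583, -4.333).
Then the next iterate is (x, y, z)₁ = (0.500, -1.417, -1.333).

(0.500, -1.417, -1.333)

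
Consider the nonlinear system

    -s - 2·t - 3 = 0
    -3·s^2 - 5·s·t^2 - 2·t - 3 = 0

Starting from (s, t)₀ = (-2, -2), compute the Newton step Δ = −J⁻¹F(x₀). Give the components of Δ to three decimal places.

At (-2, -2): F = (3.000, 29.000).
Jacobian J = [[-1, -2], [-6·s - 5·t^2, -10·s·t - 2]].
At the point, J = [[-1.000, -2.000], [-8.000, -42.000]] (det J = 26.000).
Solving J·Δ = −F gives Δ = (2.615, 0.192).

(2.615, 0.192)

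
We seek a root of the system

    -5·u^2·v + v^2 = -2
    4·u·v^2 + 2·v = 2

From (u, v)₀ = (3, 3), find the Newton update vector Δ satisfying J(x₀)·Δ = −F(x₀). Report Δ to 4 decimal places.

(-0.9148, -1.0685)

At (3, 3): F = (-124.0000, 112.0000).
Jacobian J = [[-10·u·v, -5·u^2 + 2·v], [4·v^2, 8·u·v + 2]].
At the point, J = [[-90.0000, -39.0000], [36.0000, 74.0000]] (det J = -5256.0000).
Solving J·Δ = −F gives Δ = (-0.9148, -1.0685).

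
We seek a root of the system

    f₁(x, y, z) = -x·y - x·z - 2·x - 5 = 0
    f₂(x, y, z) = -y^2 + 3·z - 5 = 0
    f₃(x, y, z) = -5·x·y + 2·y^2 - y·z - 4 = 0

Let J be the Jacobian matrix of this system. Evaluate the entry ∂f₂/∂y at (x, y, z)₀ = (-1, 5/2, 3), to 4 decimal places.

∂f₂/∂y = -2·y.
At (-1, 5/2, 3) this is -5.0000.

-5.0000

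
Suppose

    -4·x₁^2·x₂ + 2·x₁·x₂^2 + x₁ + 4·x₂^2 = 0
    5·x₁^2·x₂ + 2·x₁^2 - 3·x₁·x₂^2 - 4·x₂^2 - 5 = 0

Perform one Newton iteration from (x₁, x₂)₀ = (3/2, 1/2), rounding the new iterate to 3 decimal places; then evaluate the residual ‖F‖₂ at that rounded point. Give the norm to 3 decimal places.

At (3/2, 1/2): F = (-1.250, 3.000).
Jacobian J = [[-8·x₁·x₂ + 2·x₂^2 + 1, -4·x₁^2 + 4·x₁·x₂ + 8·x₂], [10·x₁·x₂ + 4·x₁ - 3·x₂^2, 5·x₁^2 - 6·x₁·x₂ - 8·x₂]].
At the point, J = [[-4.500, -2.000], [12.750, 2.750]] (det J = 13.125).
Solving J·Δ = −F gives Δ = (-0.195, -0.186).
Then the next iterate is (x₁, x₂)₁ = (1.305, 0.314).
Re-evaluating at (1.305, 0.314): F = (-0.18228, 0.29941), so ‖F‖₂ = 0.351.

0.351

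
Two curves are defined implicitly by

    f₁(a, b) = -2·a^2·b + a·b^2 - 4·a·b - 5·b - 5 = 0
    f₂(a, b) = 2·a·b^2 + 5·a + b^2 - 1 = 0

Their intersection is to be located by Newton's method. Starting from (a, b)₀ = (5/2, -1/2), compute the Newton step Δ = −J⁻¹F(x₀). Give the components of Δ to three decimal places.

(-2.747, -0.351)

At (5/2, -1/2): F = (9.375, 13.000).
Jacobian J = [[-4·a·b + b^2 - 4·b, -2·a^2 + 2·a·b - 4·a - 5], [2·b^2 + 5, 4·a·b + 2·b]].
At the point, J = [[7.250, -30.000], [5.500, -6.000]] (det J = 121.500).
Solving J·Δ = −F gives Δ = (-2.747, -0.351).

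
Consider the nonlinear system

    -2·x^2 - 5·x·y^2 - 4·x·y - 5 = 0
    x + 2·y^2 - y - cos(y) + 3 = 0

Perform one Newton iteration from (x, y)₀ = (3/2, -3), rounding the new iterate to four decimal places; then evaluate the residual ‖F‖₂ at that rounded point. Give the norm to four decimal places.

16.3904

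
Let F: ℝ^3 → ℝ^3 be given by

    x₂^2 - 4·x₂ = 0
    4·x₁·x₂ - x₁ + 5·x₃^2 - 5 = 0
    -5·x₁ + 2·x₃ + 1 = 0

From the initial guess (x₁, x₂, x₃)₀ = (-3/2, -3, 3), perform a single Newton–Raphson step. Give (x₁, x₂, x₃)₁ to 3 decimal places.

At (-3/2, -3, 3): F = (21.000, 59.500, 14.500).
Jacobian J = [[0, 2·x₂ - 4, 0], [4·x₂ - 1, 4·x₁, 10·x₃], [-5, 0, 2]].
At the point, J = [[0.000, -10.000, 0.000], [-13.000, -6.000, 30.000], [-5.000, 0.000, 2.000]] (det J = 1240.000).
Solving J·Δ = −F gives Δ = (2.752, 2.100, -0.371).
Then the next iterate is (x₁, x₂, x₃)₁ = (1.252, -0.900, 2.629).

(1.252, -0.900, 2.629)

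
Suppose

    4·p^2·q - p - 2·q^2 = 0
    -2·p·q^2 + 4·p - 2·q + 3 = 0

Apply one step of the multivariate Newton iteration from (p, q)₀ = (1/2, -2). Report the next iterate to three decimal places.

(4.167, 2.833)

At (1/2, -2): F = (-10.500, 5.000).
Jacobian J = [[8·p·q - 1, 4·p^2 - 4·q], [-2·q^2 + 4, -4·p·q - 2]].
At the point, J = [[-9.000, 9.000], [-4.000, 2.000]] (det J = 18.000).
Solving J·Δ = −F gives Δ = (3.667, 4.833).
Then the next iterate is (p, q)₁ = (4.167, 2.833).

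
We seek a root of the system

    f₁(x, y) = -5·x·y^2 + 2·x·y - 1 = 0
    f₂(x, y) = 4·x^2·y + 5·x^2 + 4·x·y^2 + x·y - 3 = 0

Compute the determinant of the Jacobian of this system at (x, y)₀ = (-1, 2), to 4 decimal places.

352.0000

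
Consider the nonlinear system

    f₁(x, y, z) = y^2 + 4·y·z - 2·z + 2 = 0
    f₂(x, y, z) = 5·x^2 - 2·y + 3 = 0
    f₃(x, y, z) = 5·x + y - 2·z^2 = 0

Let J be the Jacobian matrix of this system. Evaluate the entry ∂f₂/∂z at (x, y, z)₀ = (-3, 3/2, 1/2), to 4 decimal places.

∂f₂/∂z = 0.
At (-3, 3/2, 1/2) this is 0.0000.

0.0000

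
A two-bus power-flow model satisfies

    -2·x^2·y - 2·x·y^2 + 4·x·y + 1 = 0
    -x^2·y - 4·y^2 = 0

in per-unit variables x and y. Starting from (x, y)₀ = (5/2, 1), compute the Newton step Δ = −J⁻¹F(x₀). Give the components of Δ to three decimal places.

At (5/2, 1): F = (-6.500, -10.250).
Jacobian J = [[-4·x·y - 2·y^2 + 4·y, -2·x^2 - 4·x·y + 4·x], [-2·x·y, -x^2 - 8·y]].
At the point, J = [[-8.000, -12.500], [-5.000, -14.250]] (det J = 51.500).
Solving J·Δ = −F gives Δ = (0.689, -0.961).

(0.689, -0.961)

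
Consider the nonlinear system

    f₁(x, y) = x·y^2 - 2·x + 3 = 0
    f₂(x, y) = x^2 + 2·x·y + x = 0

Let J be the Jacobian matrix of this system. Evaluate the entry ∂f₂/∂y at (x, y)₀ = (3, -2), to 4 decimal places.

∂f₂/∂y = 2·x.
At (3, -2) this is 6.0000.

6.0000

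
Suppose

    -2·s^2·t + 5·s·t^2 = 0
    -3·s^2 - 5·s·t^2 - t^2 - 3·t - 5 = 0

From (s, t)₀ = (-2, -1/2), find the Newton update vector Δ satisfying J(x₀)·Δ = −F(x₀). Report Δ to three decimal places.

At (-2, -1/2): F = (1.500, -13.250).
Jacobian J = [[-4·s·t + 5·t^2, -2·s^2 + 10·s·t], [-6·s - 5·t^2, -10·s·t - 2·t - 3]].
At the point, J = [[-2.750, 2.000], [10.750, -12.000]] (det J = 11.500).
Solving J·Δ = −F gives Δ = (-0.739, -1.766).

(-0.739, -1.766)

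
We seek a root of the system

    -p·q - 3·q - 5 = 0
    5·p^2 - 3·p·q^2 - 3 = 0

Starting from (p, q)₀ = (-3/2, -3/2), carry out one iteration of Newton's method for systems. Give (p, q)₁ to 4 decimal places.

(-0.2766, -2.1099)

At (-3/2, -3/2): F = (-2.7500, 18.3750).
Jacobian J = [[-q, -p - 3], [10·p - 3·q^2, -6·p·q]].
At the point, J = [[1.5000, -1.5000], [-21.7500, -13.5000]] (det J = -52.8750).
Solving J·Δ = −F gives Δ = (1.2234, -0.6099).
Then the next iterate is (p, q)₁ = (-0.2766, -2.1099).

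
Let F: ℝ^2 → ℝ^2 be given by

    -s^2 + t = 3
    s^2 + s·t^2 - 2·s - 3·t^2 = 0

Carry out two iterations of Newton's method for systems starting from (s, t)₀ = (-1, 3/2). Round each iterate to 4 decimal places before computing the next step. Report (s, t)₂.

At (-1, 3/2): F = (-2.5000, -6.0000).
Jacobian J = [[-2·s, 1], [2·s + t^2 - 2, 2·s·t - 6·t]].
At the point, J = [[2.0000, 1.0000], [-1.7500, -12.0000]] (det J = -22.2500).
Solving J·Δ = −F gives Δ = (1.6180, -0.7360).
Then the next iterate is (s, t)₁ = (0.6180, 0.7640).
Round to (0.6180, 0.7640) and repeat: F = (-2.617924, -2.244440), J = [[-1.2360, 1.0000], [-0.180304, -3.639696]].
Δ = (-2.5161, -0.4920), so (s, t)₂ = (-1.8981, 0.2720).

(-1.8981, 0.2720)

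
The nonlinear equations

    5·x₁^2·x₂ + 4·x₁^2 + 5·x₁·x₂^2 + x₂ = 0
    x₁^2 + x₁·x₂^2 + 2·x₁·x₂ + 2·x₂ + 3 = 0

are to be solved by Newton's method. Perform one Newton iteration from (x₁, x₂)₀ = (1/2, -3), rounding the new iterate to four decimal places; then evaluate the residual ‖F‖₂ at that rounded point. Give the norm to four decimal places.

2.2495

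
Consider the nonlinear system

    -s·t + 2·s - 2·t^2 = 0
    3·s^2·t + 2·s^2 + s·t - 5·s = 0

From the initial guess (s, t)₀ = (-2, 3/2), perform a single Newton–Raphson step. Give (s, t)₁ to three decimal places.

At (-2, 3/2): F = (-5.500, 33.000).
Jacobian J = [[-t + 2, -s - 4·t], [6·s·t + 4·s + t - 5, 3·s^2 + s]].
At the point, J = [[0.500, -4.000], [-29.500, 10.000]] (det J = -113.000).
Solving J·Δ = −F gives Δ = (0.681, -1.290).
Then the next iterate is (s, t)₁ = (-1.319, 0.210).

(-1.319, 0.210)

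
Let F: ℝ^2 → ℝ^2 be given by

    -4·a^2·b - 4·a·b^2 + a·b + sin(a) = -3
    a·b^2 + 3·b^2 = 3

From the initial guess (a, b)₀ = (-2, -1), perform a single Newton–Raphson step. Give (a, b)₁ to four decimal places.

(-0.3837, -1.1919)

At (-2, -1): F = (28.090703, -2.0000).
Jacobian J = [[-8·a·b - 4·b^2 + b + cos(a), -4·a^2 - 8·a·b + a], [b^2, 2·a·b + 6·b]].
At the point, J = [[-21.416147, -34.0000], [1.0000, -2.0000]] (det J = 76.832294).
Solving J·Δ = −F gives Δ = (1.6163, -0.1919).
Then the next iterate is (a, b)₁ = (-0.3837, -1.1919).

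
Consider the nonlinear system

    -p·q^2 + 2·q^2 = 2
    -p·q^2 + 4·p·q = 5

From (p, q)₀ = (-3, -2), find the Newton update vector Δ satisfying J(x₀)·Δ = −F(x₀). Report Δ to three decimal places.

At (-3, -2): F = (18.000, 31.000).
Jacobian J = [[-q^2, -2·p·q + 4·q], [-q^2 + 4·q, -2·p·q + 4·p]].
At the point, J = [[-4.000, -20.000], [-12.000, -24.000]] (det J = -144.000).
Solving J·Δ = −F gives Δ = (1.306, 0.639).

(1.306, 0.639)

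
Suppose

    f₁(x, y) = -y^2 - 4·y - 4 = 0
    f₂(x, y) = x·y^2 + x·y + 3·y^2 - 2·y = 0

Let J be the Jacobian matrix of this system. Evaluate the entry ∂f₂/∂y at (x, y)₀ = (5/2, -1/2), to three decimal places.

-5.000

∂f₂/∂y = 2·x·y + x + 6·y - 2.
At (5/2, -1/2) this is -5.000.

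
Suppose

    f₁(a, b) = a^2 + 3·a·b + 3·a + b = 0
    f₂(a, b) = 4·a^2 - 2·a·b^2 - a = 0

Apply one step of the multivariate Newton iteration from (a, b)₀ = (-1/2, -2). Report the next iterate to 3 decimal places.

(-0.895, 0.658)

At (-1/2, -2): F = (-0.250, 5.500).
Jacobian J = [[2·a + 3·b + 3, 3·a + 1], [8·a - 2·b^2 - 1, -4·a·b]].
At the point, J = [[-4.000, -0.500], [-13.000, -4.000]] (det J = 9.500).
Solving J·Δ = −F gives Δ = (-0.395, 2.658).
Then the next iterate is (a, b)₁ = (-0.895, 0.658).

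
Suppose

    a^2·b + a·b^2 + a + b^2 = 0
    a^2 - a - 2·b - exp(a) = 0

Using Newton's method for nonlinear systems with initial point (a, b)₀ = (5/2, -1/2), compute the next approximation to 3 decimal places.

(1.702, -0.953)

At (5/2, -1/2): F = (0.250, -7.43249).
Jacobian J = [[2·a·b + b^2 + 1, a^2 + 2·a·b + 2·b], [2·a - exp(a) - 1, -2]].
At the point, J = [[-1.250, 2.750], [-8.18249, -2.000]] (det J = 25.00186).
Solving J·Δ = −F gives Δ = (-0.798, -0.453).
Then the next iterate is (a, b)₁ = (1.702, -0.953).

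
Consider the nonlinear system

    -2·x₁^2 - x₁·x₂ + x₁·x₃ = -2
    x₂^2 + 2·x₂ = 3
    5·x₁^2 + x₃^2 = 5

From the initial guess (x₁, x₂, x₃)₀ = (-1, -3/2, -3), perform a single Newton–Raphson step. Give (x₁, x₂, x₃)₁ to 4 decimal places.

(-0.1000, -5.2500, -3.0000)

At (-1, -3/2, -3): F = (1.5000, -3.7500, 9.0000).
Jacobian J = [[-4·x₁ - x₂ + x₃, -x₁, x₁], [0, 2·x₂ + 2, 0], [10·x₁, 0, 2·x₃]].
At the point, J = [[2.5000, 1.0000, -1.0000], [0.0000, -1.0000, 0.0000], [-10.0000, 0.0000, -6.0000]] (det J = 25.0000).
Solving J·Δ = −F gives Δ = (0.9000, -3.7500, 0.0000).
Then the next iterate is (x₁, x₂, x₃)₁ = (-0.1000, -5.2500, -3.0000).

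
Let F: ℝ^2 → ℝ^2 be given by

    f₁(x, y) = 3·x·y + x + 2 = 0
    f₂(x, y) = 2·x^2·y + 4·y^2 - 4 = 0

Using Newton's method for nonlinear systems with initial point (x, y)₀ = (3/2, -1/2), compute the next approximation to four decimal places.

(-0.3302, -0.9811)

At (3/2, -1/2): F = (1.2500, -5.2500).
Jacobian J = [[3·y + 1, 3·x], [4·x·y, 2·x^2 + 8·y]].
At the point, J = [[-0.5000, 4.5000], [-3.0000, 0.5000]] (det J = 13.2500).
Solving J·Δ = −F gives Δ = (-1.8302, -0.4811).
Then the next iterate is (x, y)₁ = (-0.3302, -0.9811).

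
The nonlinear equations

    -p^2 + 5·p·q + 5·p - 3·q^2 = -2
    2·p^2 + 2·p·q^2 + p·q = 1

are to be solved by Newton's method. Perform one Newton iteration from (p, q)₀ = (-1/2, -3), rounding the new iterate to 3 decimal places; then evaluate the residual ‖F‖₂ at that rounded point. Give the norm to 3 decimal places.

5.533

At (-1/2, -3): F = (-20.250, -8.000).
Jacobian J = [[-2·p + 5·q + 5, 5·p - 6·q], [4·p + 2·q^2 + q, 4·p·q + p]].
At the point, J = [[-9.000, 15.500], [13.000, 5.500]] (det J = -251.000).
Solving J·Δ = −F gives Δ = (0.050, 1.336).
Then the next iterate is (p, q)₁ = (-0.450, -1.664).
Re-evaluating at (-0.450, -1.664): F = (-5.01519, -2.33821), so ‖F‖₂ = 5.533.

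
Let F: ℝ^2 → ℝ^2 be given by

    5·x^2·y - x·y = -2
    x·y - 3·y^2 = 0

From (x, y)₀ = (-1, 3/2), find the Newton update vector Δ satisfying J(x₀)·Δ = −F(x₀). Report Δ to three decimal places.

(0.388, -0.767)

At (-1, 3/2): F = (11.000, -8.250).
Jacobian J = [[10·x·y - y, 5·x^2 - x], [y, x - 6·y]].
At the point, J = [[-16.500, 6.000], [1.500, -10.000]] (det J = 156.000).
Solving J·Δ = −F gives Δ = (0.388, -0.767).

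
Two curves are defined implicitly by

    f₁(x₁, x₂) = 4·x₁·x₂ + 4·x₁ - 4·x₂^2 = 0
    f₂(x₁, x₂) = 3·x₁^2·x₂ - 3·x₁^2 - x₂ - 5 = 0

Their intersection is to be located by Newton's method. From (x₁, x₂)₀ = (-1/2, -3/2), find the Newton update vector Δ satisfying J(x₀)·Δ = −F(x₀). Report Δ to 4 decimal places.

(0.7483, 0.9497)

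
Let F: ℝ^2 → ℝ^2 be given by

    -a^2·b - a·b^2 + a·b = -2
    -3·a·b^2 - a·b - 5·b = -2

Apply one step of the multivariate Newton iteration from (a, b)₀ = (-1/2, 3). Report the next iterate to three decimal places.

(-0.771, 0.750)

At (-1/2, 3): F = (4.250, 2.000).
Jacobian J = [[-2·a·b - b^2 + b, -a^2 - 2·a·b + a], [-3·b^2 - b, -6·a·b - a - 5]].
At the point, J = [[-3.000, 2.250], [-30.000, 4.500]] (det J = 54.000).
Solving J·Δ = −F gives Δ = (-0.271, -2.250).
Then the next iterate is (a, b)₁ = (-0.771, 0.750).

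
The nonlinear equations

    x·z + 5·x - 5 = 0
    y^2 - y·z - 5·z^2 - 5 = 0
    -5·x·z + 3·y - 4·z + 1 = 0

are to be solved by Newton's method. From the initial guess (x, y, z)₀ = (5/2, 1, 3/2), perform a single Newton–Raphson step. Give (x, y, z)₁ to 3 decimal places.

(1.202, -1.519, 0.374)

At (5/2, 1, 3/2): F = (11.250, -16.750, -20.750).
Jacobian J = [[z + 5, 0, x], [0, 2·y - z, -y - 10·z], [-5·z, 3, -5·x - 4]].
At the point, J = [[6.500, 0.000, 2.500], [0.000, 0.500, -16.000], [-7.500, 3.000, -16.500]] (det J = 267.750).
Solving J·Δ = −F gives Δ = (-1.298, -2.519, -1.126).
Then the next iterate is (x, y, z)₁ = (1.202, -1.519, 0.374).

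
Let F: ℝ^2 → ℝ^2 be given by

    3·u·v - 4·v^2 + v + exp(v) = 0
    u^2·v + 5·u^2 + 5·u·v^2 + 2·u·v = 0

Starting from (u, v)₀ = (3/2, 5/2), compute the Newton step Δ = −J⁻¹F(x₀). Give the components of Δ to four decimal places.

At (3/2, 5/2): F = (0.932494, 71.2500).
Jacobian J = [[3·v, 3·u - 8·v + exp(v) + 1], [2·u·v + 10·u + 5·v^2 + 2·v, u^2 + 10·u·v + 2·u]].
At the point, J = [[7.5000, -2.317506], [58.7500, 42.7500]] (det J = 456.778480).
Solving J·Δ = −F gives Δ = (-0.4488, -1.0499).

(-0.4488, -1.0499)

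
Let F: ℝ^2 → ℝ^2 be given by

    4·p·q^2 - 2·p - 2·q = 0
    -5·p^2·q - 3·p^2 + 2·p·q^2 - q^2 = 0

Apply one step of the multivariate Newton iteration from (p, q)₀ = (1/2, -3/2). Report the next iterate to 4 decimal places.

At (1/2, -3/2): F = (6.5000, 1.1250).
Jacobian J = [[4·q^2 - 2, 8·p·q - 2], [-10·p·q - 6·p + 2·q^2, -5·p^2 + 4·p·q - 2·q]].
At the point, J = [[7.0000, -8.0000], [9.0000, -1.2500]] (det J = 63.2500).
Solving J·Δ = −F gives Δ = (-0.0138, 0.8004).
Then the next iterate is (p, q)₁ = (0.4862, -0.6996).

(0.4862, -0.6996)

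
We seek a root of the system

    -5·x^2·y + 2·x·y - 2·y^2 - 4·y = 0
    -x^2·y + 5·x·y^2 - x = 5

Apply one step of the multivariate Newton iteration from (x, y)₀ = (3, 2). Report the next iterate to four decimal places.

(1.7755, 1.5014)

At (3, 2): F = (-94.0000, 34.0000).
Jacobian J = [[-10·x·y + 2·y, -5·x^2 + 2·x - 4·y - 4], [-2·x·y + 5·y^2 - 1, -x^2 + 10·x·y]].
At the point, J = [[-56.0000, -51.0000], [7.0000, 51.0000]] (det J = -2499.0000).
Solving J·Δ = −F gives Δ = (-1.2245, -0.4986).
Then the next iterate is (x, y)₁ = (1.7755, 1.5014).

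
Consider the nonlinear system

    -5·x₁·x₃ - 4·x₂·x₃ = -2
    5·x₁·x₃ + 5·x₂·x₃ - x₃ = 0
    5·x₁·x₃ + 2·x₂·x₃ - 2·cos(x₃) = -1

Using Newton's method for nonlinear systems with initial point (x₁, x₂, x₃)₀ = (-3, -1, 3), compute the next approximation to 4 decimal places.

(1.1389, 1.4899, 4.7348)

At (-3, -1, 3): F = (59.0000, -63.0000, -48.020015).
Jacobian J = [[-5·x₃, -4·x₃, -5·x₁ - 4·x₂], [5·x₃, 5·x₃, 5·x₁ + 5·x₂ - 1], [5·x₃, 2·x₃, 5·x₁ + 2·x₂ + 2·sin(x₃)]].
At the point, J = [[-15.0000, -12.0000, 19.0000], [15.0000, 15.0000, -21.0000], [15.0000, 6.0000, -16.717760]] (det J = 77.299199).
Solving J·Δ = −F gives Δ = (4.1389, 2.4899, 1.7348).
Then the next iterate is (x₁, x₂, x₃)₁ = (1.1389, 1.4899, 4.7348).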